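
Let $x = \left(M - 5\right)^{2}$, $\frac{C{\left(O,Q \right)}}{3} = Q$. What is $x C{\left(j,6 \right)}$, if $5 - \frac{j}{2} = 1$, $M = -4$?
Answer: $1458$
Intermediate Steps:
$j = 8$ ($j = 10 - 2 = 8$)
$C{\left(O,Q \right)} = 3 Q$
$x = 81$ ($x = \left(-4 - 5\right)^{2} = \left(-9\right)^{2} = 81$)
$x C{\left(j,6 \right)} = 81 \cdot 3 \cdot 6 = 81 \cdot 18 = 1458$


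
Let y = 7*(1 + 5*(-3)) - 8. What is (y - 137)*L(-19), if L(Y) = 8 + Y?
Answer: 2673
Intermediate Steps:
y = -106 (y = 7*(1 - 15) - 8 = 7*(-14) - 8 = -98 - 8 = -106)
(y - 137)*L(-19) = (-106 - 137)*(8 - 19) = -243*(-11) = 2673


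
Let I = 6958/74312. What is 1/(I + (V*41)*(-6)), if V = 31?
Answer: -5308/40478311 ≈ -0.00013113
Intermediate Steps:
I = 497/5308 (I = 6958*(1/74312) = 497/5308 ≈ 0.093632)
1/(I + (V*41)*(-6)) = 1/(497/5308 + (31*41)*(-6)) = 1/(497/5308 + 1271*(-6)) = 1/(497/5308 - 7626) = 1/(-40478311/5308) = -5308/40478311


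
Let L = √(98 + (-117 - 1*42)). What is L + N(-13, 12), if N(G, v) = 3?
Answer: 3 + I*√61 ≈ 3.0 + 7.8102*I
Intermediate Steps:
L = I*√61 (L = √(98 + (-117 - 42)) = √(98 - 159) = √(-61) = I*√61 ≈ 7.8102*I)
L + N(-13, 12) = I*√61 + 3 = 3 + I*√61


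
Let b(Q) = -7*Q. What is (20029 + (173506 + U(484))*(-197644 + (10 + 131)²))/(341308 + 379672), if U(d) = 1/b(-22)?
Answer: -4749810943309/111030920 ≈ -42779.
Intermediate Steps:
U(d) = 1/154 (U(d) = 1/(-7*(-22)) = 1/154)
(20029 + (173506 + U(484))*(-197644 + (10 + 131)²))/(341308 + 379672) = (20029 + (173506 + 1/154)*(-197644 + (10 + 131)²))/(341308 + 379672) = (20029 + 26719925*(-197644 + 141²)/154)/720980 = (20029 + 26719925*(-197644 + 19881)/154)*(1/720980) = (20029 + (26719925/154)*(-177763))*(1/720980) = (20029 - 4749814027775/154)*(1/720980) = -4749810943309/154*1/720980 = -4749810943309/111030920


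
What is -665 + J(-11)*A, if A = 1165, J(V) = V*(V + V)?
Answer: 281265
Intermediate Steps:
J(V) = 2*V² (J(V) = V*(2*V) = 2*V²)
-665 + J(-11)*A = -665 + (2*(-11)²)*1165 = -665 + (2*121)*1165 = -665 + 242*1165 = -665 + 281930 = 281265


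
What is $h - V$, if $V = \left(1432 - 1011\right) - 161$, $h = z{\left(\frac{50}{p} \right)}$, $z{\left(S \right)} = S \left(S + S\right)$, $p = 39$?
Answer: $- \frac{390460}{1521} \approx -256.71$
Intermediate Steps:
$z{\left(S \right)} = 2 S^{2}$ ($z{\left(S \right)} = S 2 S = 2 S^{2}$)
$h = \frac{5000}{1521}$ ($h = 2 \left(\frac{50}{39}\right)^{2} = 2 \cdot \frac{2500}{1521} = \frac{5000}{1521} \approx 3.2873$)
$V = 260$ ($V = 421 - 161 = 260$)
$h - V = \frac{5000}{1521} - 260 = - \frac{390460}{1521}$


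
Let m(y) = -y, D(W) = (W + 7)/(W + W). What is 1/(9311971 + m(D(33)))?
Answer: 33/307295023 ≈ 1.0739e-7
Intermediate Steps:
D(W) = (7 + W)/(2*W) (D(W) = (7 + W)/((2*W)) = (7 + W)*(1/(2*W)) = (7 + W)/(2*W))
1/(9311971 + m(D(33))) = 1/(9311971 - (7 + 33)/(2*33)) = 1/(9311971 - 40/(2*33)) = 1/(9311971 - 1*20/33) = 1/(9311971 - 20/33) = 1/(307295023/33) = 33/307295023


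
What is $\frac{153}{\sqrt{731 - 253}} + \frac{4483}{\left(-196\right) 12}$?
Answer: $- \frac{4483}{2352} + \frac{153 \sqrt{478}}{478} \approx 5.092$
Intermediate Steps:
$\frac{153}{\sqrt{731 - 253}} + \frac{4483}{\left(-196\right) 12} = \frac{153}{\sqrt{478}} + \frac{4483}{-2352} = 153 \frac{\sqrt{478}}{478} + 4483 \left(- \frac{1}{2352}\right) = \frac{153 \sqrt{478}}{478} - \frac{4483}{2352} = - \frac{4483}{2352} + \frac{153 \sqrt{478}}{478}$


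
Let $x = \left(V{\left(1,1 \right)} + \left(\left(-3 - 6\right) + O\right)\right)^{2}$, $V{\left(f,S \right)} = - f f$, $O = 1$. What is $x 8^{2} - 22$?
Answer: $5162$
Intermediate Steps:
$V{\left(f,S \right)} = - f^{2}$
$x = 81$ ($x = \left(- 1^{2} + \left(\left(-3 - 6\right) + 1\right)\right)^{2} = \left(\left(-1\right) 1 + \left(\left(-3 - 6\right) + 1\right)\right)^{2} = \left(-1 + \left(-9 + 1\right)\right)^{2} = \left(-1 - 8\right)^{2} = \left(-9\right)^{2} = 81$)
$x 8^{2} - 22 = 81 \cdot 8^{2} - 22 = 81 \cdot 64 - 22 = 5184 - 22 = 5162$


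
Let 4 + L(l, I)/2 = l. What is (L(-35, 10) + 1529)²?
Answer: 2105401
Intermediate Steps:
L(l, I) = -8 + 2*l
(L(-35, 10) + 1529)² = ((-8 + 2*(-35)) + 1529)² = ((-8 - 70) + 1529)² = (-78 + 1529)² = 1451² = 2105401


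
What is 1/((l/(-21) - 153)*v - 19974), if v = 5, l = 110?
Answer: -21/436069 ≈ -4.8158e-5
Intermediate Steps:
1/((l/(-21) - 153)*v - 19974) = 1/((110/(-21) - 153)*5 - 19974) = 1/((110*(-1/21) - 153)*5 - 19974) = 1/((-110/21 - 153)*5 - 19974) = 1/(-3323/21*5 - 19974) = 1/(-16615/21 - 19974) = 1/(-436069/21) = -21/436069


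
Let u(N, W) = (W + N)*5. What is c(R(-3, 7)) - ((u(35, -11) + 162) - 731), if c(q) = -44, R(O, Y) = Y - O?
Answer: 405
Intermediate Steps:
u(N, W) = 5*N + 5*W (u(N, W) = (N + W)*5 = 5*N + 5*W)
c(R(-3, 7)) - ((u(35, -11) + 162) - 731) = -44 - (((5*35 + 5*(-11)) + 162) - 731) = -44 - (((175 - 55) + 162) - 731) = -44 - ((120 + 162) - 731) = -44 - (282 - 731) = -44 - 1*(-449) = -44 + 449 = 405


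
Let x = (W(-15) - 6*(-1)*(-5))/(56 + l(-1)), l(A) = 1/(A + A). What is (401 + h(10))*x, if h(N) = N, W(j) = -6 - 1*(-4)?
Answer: -8768/37 ≈ -236.97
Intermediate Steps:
W(j) = -2 (W(j) = -6 + 4 = -2)
l(A) = 1/(2*A)
x = -64/111 (x = (-2 - 6*(-1)*(-5))/(56 + (½)/(-1)) = (-2 + 6*(-5))/(56 + (½)*(-1)) = (-2 - 30)/(56 - ½) = -32/111/2 = -32*2/111 = -64/111 ≈ -0.57658)
(401 + h(10))*x = (401 + 10)*(-64/111) = 411*(-64/111) = -8768/37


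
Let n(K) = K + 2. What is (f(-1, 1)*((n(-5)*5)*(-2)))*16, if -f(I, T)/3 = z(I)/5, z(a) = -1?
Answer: 288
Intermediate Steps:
n(K) = 2 + K
f(I, T) = 3/5 (f(I, T) = -(-3)/5 = -3*(-1/5) = 3/5)
(f(-1, 1)*((n(-5)*5)*(-2)))*16 = (3*(((2 - 5)*5)*(-2))/5)*16 = (3*(-3*5*(-2))/5)*16 = (3*(-15*(-2))/5)*16 = ((3/5)*30)*16 = 18*16 = 288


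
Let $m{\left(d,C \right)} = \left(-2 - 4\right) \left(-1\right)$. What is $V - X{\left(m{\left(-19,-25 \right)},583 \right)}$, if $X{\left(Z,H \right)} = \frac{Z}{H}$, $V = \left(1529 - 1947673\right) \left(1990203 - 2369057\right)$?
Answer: $\frac{429848487923002}{583} \approx 7.373 \cdot 10^{11}$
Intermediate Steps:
$m{\left(d,C \right)} = 6$ ($m{\left(d,C \right)} = \left(-6\right) \left(-1\right) = 6$)
$V = 737304438976$ ($V = \left(-1946144\right) \left(-378854\right) = 737304438976$)
$V - X{\left(m{\left(-19,-25 \right)},583 \right)} = 737304438976 - \frac{6}{583} = \frac{429848487923002}{583}$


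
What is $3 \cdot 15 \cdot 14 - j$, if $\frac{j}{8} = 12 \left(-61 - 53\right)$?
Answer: $11574$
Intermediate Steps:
$j = -10944$ ($j = 8 \cdot 12 \left(-61 - 53\right) = 8 \cdot 12 \left(-114\right) = 8 \left(-1368\right) = -10944$)
$3 \cdot 15 \cdot 14 - j = 3 \cdot 15 \cdot 14 - -10944 = 45 \cdot 14 + 10944 = 630 + 10944 = 11574$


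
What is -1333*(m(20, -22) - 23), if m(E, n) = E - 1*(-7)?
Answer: -5332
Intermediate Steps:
m(E, n) = 7 + E (m(E, n) = E + 7 = 7 + E)
-1333*(m(20, -22) - 23) = -1333*((7 + 20) - 23) = -1333*(27 - 23) = -1333*4 = -5332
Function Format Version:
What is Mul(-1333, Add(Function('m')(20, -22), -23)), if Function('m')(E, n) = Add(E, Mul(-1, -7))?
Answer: -5332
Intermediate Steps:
Function('m')(E, n) = Add(7, E) (Function('m')(E, n) = Add(E, 7) = Add(7, E))
Mul(-1333, Add(Function('m')(20, -22), -23)) = Mul(-1333, Add(Add(7, 20), -23)) = Mul(-1333, Add(27, -23)) = Mul(-1333, 4) = -5332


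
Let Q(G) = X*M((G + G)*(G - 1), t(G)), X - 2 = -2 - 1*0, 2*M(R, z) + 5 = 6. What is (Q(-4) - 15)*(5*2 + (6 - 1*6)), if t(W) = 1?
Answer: -150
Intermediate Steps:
M(R, z) = 1/2 (M(R, z) = -5/2 + (1/2)*6 = -5/2 + 3 = 1/2)
X = 0 (X = 2 + (-2 - 1*0) = 2 + (-2 + 0) = 2 - 2 = 0)
Q(G) = 0 (Q(G) = 0*(1/2) = 0)
(Q(-4) - 15)*(5*2 + (6 - 1*6)) = (0 - 15)*(5*2 + (6 - 1*6)) = -15*(10 + (6 - 6)) = -15*(10 + 0) = -15*10 = -150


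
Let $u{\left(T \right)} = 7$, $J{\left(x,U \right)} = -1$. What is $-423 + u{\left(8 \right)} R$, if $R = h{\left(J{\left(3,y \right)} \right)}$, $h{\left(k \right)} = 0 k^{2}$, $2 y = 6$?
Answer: $-423$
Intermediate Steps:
$y = 3$ ($y = \frac{1}{2} \cdot 6 = 3$)
$h{\left(k \right)} = 0$
$R = 0$
$-423 + u{\left(8 \right)} R = -423 + 7 \cdot 0 = -423 + 0 = -423$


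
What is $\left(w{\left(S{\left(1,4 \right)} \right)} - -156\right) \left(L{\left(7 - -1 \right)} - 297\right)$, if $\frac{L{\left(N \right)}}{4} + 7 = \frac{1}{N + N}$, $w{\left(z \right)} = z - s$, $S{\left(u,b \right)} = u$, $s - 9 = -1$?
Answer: $- \frac{193551}{4} \approx -48388.0$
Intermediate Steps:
$s = 8$ ($s = 9 - 1 = 8$)
$w{\left(z \right)} = -8 + z$ ($w{\left(z \right)} = z - 8 = -8 + z$)
$L{\left(N \right)} = -28 + \frac{2}{N}$ ($L{\left(N \right)} = -28 + \frac{4}{N + N} = -28 + \frac{4}{2 N} = -28 + 4 \frac{1}{2 N} = -28 + \frac{2}{N}$)
$\left(w{\left(S{\left(1,4 \right)} \right)} - -156\right) \left(L{\left(7 - -1 \right)} - 297\right) = \left(\left(-8 + 1\right) - -156\right) \left(\left(-28 + \frac{2}{7 - -1}\right) - 297\right) = \left(-7 + 156\right) \left(\left(-28 + \frac{2}{7 + 1}\right) - 297\right) = 149 \left(\left(-28 + \frac{2}{8}\right) - 297\right) = 149 \left(\left(-28 + 2 \cdot \frac{1}{8}\right) - 297\right) = 149 \left(\left(-28 + \frac{1}{4}\right) - 297\right) = 149 \left(- \frac{111}{4} - 297\right) = 149 \left(- \frac{1299}{4}\right) = - \frac{193551}{4}$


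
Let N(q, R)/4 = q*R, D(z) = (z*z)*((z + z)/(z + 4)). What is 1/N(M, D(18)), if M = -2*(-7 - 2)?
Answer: 11/419904 ≈ 2.6196e-5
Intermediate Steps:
D(z) = 2*z³/(4 + z) (D(z) = z²*((2*z)/(4 + z)) = z²*(2*z/(4 + z)) = 2*z³/(4 + z))
M = 18 (M = -2*(-9) = 18)
N(q, R) = 4*R*q (N(q, R) = 4*(q*R) = 4*(R*q) = 4*R*q)
1/N(M, D(18)) = 1/(4*(2*18³/(4 + 18))*18) = 1/(4*(2*5832/22)*18) = 1/(4*(2*5832*(1/22))*18) = 1/(4*(5832/11)*18) = 1/(419904/11) = 11/419904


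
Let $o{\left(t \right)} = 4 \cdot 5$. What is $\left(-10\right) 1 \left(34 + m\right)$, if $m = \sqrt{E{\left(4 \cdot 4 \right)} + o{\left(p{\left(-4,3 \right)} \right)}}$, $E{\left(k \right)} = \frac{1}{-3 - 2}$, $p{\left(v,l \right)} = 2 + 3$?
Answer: $-340 - 6 \sqrt{55} \approx -384.5$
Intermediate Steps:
$p{\left(v,l \right)} = 5$
$E{\left(k \right)} = - \frac{1}{5}$ ($E{\left(k \right)} = \frac{1}{-5} = - \frac{1}{5}$)
$o{\left(t \right)} = 20$
$m = \frac{3 \sqrt{55}}{5}$ ($m = \sqrt{- \frac{1}{5} + 20} = \sqrt{\frac{99}{5}} = \frac{3 \sqrt{55}}{5} \approx 4.4497$)
$\left(-10\right) 1 \left(34 + m\right) = \left(-10\right) 1 \left(34 + \frac{3 \sqrt{55}}{5}\right) = - 10 \left(34 + \frac{3 \sqrt{55}}{5}\right) = -340 - 6 \sqrt{55}$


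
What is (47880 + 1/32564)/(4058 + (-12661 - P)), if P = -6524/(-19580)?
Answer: -7632109351295/1371378022224 ≈ -5.5653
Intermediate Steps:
P = 1631/4895 (P = -6524*(-1/19580) = 1631/4895 ≈ 0.33320)
(47880 + 1/32564)/(4058 + (-12661 - P)) = (47880 + 1/32564)/(4058 + (-12661 - 1*1631/4895)) = (47880 + 1/32564)/(4058 + (-12661 - 1631/4895)) = 1559164321/(32564*(4058 - 61977226/4895)) = 1559164321/(32564*(-42113316/4895)) = (1559164321/32564)*(-4895/42113316) = -7632109351295/1371378022224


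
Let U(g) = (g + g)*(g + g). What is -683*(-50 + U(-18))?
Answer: -851018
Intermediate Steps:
U(g) = 4*g² (U(g) = (2*g)*(2*g) = 4*g²)
-683*(-50 + U(-18)) = -683*(-50 + 4*(-18)²) = -683*(-50 + 4*324) = -683*(-50 + 1296) = -683*1246 = -851018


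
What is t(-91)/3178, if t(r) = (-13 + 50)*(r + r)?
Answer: -481/227 ≈ -2.1189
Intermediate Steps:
t(r) = 74*r (t(r) = 37*(2*r) = 74*r)
t(-91)/3178 = (74*(-91))/3178 = -6734*1/3178 = -481/227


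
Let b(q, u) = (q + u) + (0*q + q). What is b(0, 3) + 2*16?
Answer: 35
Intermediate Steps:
b(q, u) = u + 2*q (b(q, u) = (q + u) + (0 + q) = (q + u) + q = u + 2*q)
b(0, 3) + 2*16 = (3 + 2*0) + 2*16 = (3 + 0) + 32 = 3 + 32 = 35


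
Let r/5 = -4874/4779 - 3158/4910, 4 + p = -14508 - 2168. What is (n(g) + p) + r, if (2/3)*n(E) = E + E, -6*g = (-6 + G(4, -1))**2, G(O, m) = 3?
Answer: -78339014863/4692978 ≈ -16693.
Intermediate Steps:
p = -16680 (p = -4 + (-14508 - 2168) = -4 - 16676 = -16680)
g = -3/2 (g = -(-6 + 3)**2/6 = -1/6*(-3)**2 = -1/6*9 = -3/2 ≈ -1.5000)
r = -19511711/2346489 (r = 5*(-4874/4779 - 3158/4910) = 5*(-4874*1/4779 - 3158*1/4910) = 5*(-4874/4779 - 1579/2455) = 5*(-19511711/11732445) = -19511711/2346489 ≈ -8.3153)
n(E) = 3*E (n(E) = 3*(E + E)/2 = 3*(2*E)/2 = 3*E)
(n(g) + p) + r = (3*(-3/2) - 16680) - 19511711/2346489 = (-9/2 - 16680) - 19511711/2346489 = -33369/2 - 19511711/2346489 = -78339014863/4692978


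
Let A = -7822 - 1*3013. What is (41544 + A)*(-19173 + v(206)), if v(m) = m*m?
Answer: 714383467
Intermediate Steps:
v(m) = m**2
A = -10835 (A = -7822 - 3013 = -10835)
(41544 + A)*(-19173 + v(206)) = (41544 - 10835)*(-19173 + 206**2) = 30709*(-19173 + 42436) = 30709*23263 = 714383467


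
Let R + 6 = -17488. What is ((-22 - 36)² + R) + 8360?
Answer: -5770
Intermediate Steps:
R = -17494 (R = -6 - 17488 = -17494)
((-22 - 36)² + R) + 8360 = ((-22 - 36)² - 17494) + 8360 = ((-58)² - 17494) + 8360 = (3364 - 17494) + 8360 = -14130 + 8360 = -5770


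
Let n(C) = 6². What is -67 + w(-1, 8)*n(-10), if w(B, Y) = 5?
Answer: 113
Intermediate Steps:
n(C) = 36
-67 + w(-1, 8)*n(-10) = -67 + 5*36 = -67 + 180 = 113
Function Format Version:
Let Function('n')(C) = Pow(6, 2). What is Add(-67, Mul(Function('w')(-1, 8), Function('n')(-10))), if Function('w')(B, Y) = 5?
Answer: 113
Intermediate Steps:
Function('n')(C) = 36
Add(-67, Mul(Function('w')(-1, 8), Function('n')(-10))) = Add(-67, Mul(5, 36)) = Add(-67, 180) = 113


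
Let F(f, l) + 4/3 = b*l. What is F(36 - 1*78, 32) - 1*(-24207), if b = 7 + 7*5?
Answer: 76649/3 ≈ 25550.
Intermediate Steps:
b = 42 (b = 7 + 35 = 42)
F(f, l) = -4/3 + 42*l
F(36 - 1*78, 32) - 1*(-24207) = (-4/3 + 42*32) - 1*(-24207) = (-4/3 + 1344) + 24207 = 4028/3 + 24207 = 76649/3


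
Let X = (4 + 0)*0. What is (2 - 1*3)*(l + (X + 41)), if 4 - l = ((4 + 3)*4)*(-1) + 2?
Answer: -71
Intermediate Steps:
l = 30 (l = 4 - (((4 + 3)*4)*(-1) + 2) = 4 - ((7*4)*(-1) + 2) = 4 - (28*(-1) + 2) = 4 - (-28 + 2) = 4 - 1*(-26) = 4 + 26 = 30)
X = 0 (X = 4*0 = 0)
(2 - 1*3)*(l + (X + 41)) = (2 - 1*3)*(30 + (0 + 41)) = (2 - 3)*(30 + 41) = -1*71 = -71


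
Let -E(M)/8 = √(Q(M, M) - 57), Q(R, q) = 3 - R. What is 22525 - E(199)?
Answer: 22525 + 8*I*√253 ≈ 22525.0 + 127.25*I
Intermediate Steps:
E(M) = -8*√(-54 - M) (E(M) = -8*√((3 - M) - 57) = -8*√(-54 - M))
22525 - E(199) = 22525 - (-8)*√(-54 - 1*199) = 22525 - (-8)*√(-54 - 199) = 22525 - (-8)*√(-253) = 22525 - (-8)*I*√253 = 22525 + 8*I*√253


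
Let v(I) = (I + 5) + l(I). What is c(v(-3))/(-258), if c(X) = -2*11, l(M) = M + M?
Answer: 11/129 ≈ 0.085271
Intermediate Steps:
l(M) = 2*M
v(I) = 5 + 3*I (v(I) = (I + 5) + 2*I = (5 + I) + 2*I = 5 + 3*I)
c(X) = -22
c(v(-3))/(-258) = -22/(-258) = -22*(-1/258) = 11/129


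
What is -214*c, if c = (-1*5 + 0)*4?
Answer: 4280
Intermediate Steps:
c = -20 (c = (-5 + 0)*4 = -5*4 = -20)
-214*c = -214*(-20) = 4280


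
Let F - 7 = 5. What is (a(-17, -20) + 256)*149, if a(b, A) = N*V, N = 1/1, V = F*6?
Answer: 48872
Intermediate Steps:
F = 12 (F = 7 + 5 = 12)
V = 72 (V = 12*6 = 72)
N = 1
a(b, A) = 72 (a(b, A) = 1*72 = 72)
(a(-17, -20) + 256)*149 = (72 + 256)*149 = 328*149 = 48872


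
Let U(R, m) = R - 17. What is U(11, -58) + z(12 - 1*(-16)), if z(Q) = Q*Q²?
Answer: 21946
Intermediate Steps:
z(Q) = Q³
U(R, m) = -17 + R
U(11, -58) + z(12 - 1*(-16)) = (-17 + 11) + (12 - 1*(-16))³ = -6 + (12 + 16)³ = -6 + 28³ = -6 + 21952 = 21946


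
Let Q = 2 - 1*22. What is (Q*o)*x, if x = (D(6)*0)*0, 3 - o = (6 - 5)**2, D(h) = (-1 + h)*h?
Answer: 0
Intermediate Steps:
D(h) = h*(-1 + h)
o = 2 (o = 3 - (6 - 5)**2 = 3 - 1*1**2 = 3 - 1*1 = 3 - 1 = 2)
Q = -20 (Q = 2 - 22 = -20)
x = 0 (x = ((6*(-1 + 6))*0)*0 = ((6*5)*0)*0 = (30*0)*0 = 0*0 = 0)
(Q*o)*x = -20*2*0 = -40*0 = 0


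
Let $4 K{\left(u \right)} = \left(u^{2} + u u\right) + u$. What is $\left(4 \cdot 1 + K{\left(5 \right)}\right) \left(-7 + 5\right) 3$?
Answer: $- \frac{213}{2} \approx -106.5$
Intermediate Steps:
$K{\left(u \right)} = \frac{u^{2}}{2} + \frac{u}{4}$ ($K{\left(u \right)} = \frac{\left(u^{2} + u u\right) + u}{4} = \frac{\left(u^{2} + u^{2}\right) + u}{4} = \frac{2 u^{2} + u}{4} = \frac{u + 2 u^{2}}{4} = \frac{u^{2}}{2} + \frac{u}{4}$)
$\left(4 \cdot 1 + K{\left(5 \right)}\right) \left(-7 + 5\right) 3 = \left(4 \cdot 1 + \frac{1}{4} \cdot 5 \left(1 + 2 \cdot 5\right)\right) \left(-7 + 5\right) 3 = \left(4 + \frac{1}{4} \cdot 5 \left(1 + 10\right)\right) \left(\left(-2\right) 3\right) = \left(4 + \frac{1}{4} \cdot 5 \cdot 11\right) \left(-6\right) = \left(4 + \frac{55}{4}\right) \left(-6\right) = \frac{71}{4} \left(-6\right) = - \frac{213}{2}$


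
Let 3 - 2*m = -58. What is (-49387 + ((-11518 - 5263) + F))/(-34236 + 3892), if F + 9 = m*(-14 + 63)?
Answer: 129365/60688 ≈ 2.1316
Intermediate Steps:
m = 61/2 (m = 3/2 - ½*(-58) = 3/2 + 29 = 61/2 ≈ 30.500)
F = 2971/2 (F = -9 + 61*(-14 + 63)/2 = -9 + (61/2)*49 = -9 + 2989/2 = 2971/2 ≈ 1485.5)
(-49387 + ((-11518 - 5263) + F))/(-34236 + 3892) = (-49387 + ((-11518 - 5263) + 2971/2))/(-34236 + 3892) = (-49387 + (-16781 + 2971/2))/(-30344) = (-49387 - 30591/2)*(-1/30344) = -129365/2*(-1/30344) = 129365/60688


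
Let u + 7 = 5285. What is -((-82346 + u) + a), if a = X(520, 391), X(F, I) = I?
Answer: 76677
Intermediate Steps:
u = 5278 (u = -7 + 5285 = 5278)
a = 391
-((-82346 + u) + a) = -((-82346 + 5278) + 391) = -(-77068 + 391) = -1*(-76677) = 76677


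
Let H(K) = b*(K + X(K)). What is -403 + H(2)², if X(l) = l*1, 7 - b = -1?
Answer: 621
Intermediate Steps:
b = 8 (b = 7 - 1*(-1) = 7 + 1 = 8)
X(l) = l
H(K) = 16*K (H(K) = 8*(K + K) = 8*(2*K) = 16*K)
-403 + H(2)² = -403 + (16*2)² = -403 + 32² = -403 + 1024 = 621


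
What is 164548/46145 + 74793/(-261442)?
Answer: 39568435231/12064241090 ≈ 3.2798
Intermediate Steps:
164548/46145 + 74793/(-261442) = 164548*(1/46145) + 74793*(-1/261442) = 164548/46145 - 74793/261442 = 39568435231/12064241090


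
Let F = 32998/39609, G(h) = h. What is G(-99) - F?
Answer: -3954289/39609 ≈ -99.833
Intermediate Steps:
F = 32998/39609 (F = 32998*(1/39609) = 32998/39609 ≈ 0.83309)
G(-99) - F = -99 - 1*32998/39609 = -99 - 32998/39609 = -3954289/39609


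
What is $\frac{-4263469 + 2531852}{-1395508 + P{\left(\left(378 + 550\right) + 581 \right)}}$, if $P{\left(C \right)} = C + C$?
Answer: $\frac{1731617}{1392490} \approx 1.2435$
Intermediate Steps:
$P{\left(C \right)} = 2 C$
$\frac{-4263469 + 2531852}{-1395508 + P{\left(\left(378 + 550\right) + 581 \right)}} = \frac{-4263469 + 2531852}{-1395508 + 2 \left(\left(378 + 550\right) + 581\right)} = - \frac{1731617}{-1395508 + 2 \left(928 + 581\right)} = - \frac{1731617}{-1395508 + 2 \cdot 1509} = - \frac{1731617}{-1395508 + 3018} = - \frac{1731617}{-1392490} = \left(-1731617\right) \left(- \frac{1}{1392490}\right) = \frac{1731617}{1392490}$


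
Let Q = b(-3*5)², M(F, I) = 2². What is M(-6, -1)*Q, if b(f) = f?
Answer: 900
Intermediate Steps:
M(F, I) = 4
Q = 225 (Q = (-3*5)² = (-15)² = 225)
M(-6, -1)*Q = 4*225 = 900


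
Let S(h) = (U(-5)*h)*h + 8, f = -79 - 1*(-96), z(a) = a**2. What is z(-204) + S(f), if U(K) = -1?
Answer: 41335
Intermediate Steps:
f = 17 (f = -79 + 96 = 17)
S(h) = 8 - h**2 (S(h) = (-h)*h + 8 = -h**2 + 8 = 8 - h**2)
z(-204) + S(f) = (-204)**2 + (8 - 1*17**2) = 41616 + (8 - 1*289) = 41616 + (8 - 289) = 41616 - 281 = 41335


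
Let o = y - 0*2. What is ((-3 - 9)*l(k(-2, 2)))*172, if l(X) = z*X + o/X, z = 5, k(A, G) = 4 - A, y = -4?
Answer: -60544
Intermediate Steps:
o = -4 (o = -4 - 0*2 = -4 - 1*0 = -4 + 0 = -4)
l(X) = -4/X + 5*X (l(X) = 5*X - 4/X = -4/X + 5*X)
((-3 - 9)*l(k(-2, 2)))*172 = ((-3 - 9)*(-4/(4 - 1*(-2)) + 5*(4 - 1*(-2))))*172 = -12*(-4/(4 + 2) + 5*(4 + 2))*172 = -12*(-4/6 + 5*6)*172 = -12*(-4*⅙ + 30)*172 = -12*(-⅔ + 30)*172 = -12*88/3*172 = -352*172 = -60544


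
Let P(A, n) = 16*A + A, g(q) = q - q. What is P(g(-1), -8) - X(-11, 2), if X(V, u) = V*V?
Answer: -121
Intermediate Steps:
g(q) = 0
X(V, u) = V²
P(A, n) = 17*A
P(g(-1), -8) - X(-11, 2) = 17*0 - 1*(-11)² = 0 - 1*121 = 0 - 121 = -121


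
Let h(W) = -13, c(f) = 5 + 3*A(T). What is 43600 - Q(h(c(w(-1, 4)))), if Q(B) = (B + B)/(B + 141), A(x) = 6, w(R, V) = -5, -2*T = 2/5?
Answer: 2790413/64 ≈ 43600.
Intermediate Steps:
T = -⅕ (T = -1/5 = -½*⅖ = -⅕ ≈ -0.20000)
c(f) = 23 (c(f) = 5 + 3*6 = 5 + 18 = 23)
Q(B) = 2*B/(141 + B) (Q(B) = (2*B)/(141 + B) = 2*B/(141 + B))
43600 - Q(h(c(w(-1, 4)))) = 43600 - 2*(-13)/(141 - 13) = 43600 - 2*(-13)/128 = 43600 - 1*(-13/64) = 43600 + 13/64 = 2790413/64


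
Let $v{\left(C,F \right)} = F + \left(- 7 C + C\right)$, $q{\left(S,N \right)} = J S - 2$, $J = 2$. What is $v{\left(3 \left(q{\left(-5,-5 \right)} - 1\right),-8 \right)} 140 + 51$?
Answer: $31691$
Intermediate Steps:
$q{\left(S,N \right)} = -2 + 2 S$ ($q{\left(S,N \right)} = 2 S - 2 = -2 + 2 S$)
$v{\left(C,F \right)} = F - 6 C$
$v{\left(3 \left(q{\left(-5,-5 \right)} - 1\right),-8 \right)} 140 + 51 = \left(-8 - 6 \cdot 3 \left(\left(-2 + 2 \left(-5\right)\right) - 1\right)\right) 140 + 51 = \left(-8 - 6 \cdot 3 \left(\left(-2 - 10\right) - 1\right)\right) 140 + 51 = \left(-8 - 6 \cdot 3 \left(-12 - 1\right)\right) 140 + 51 = \left(-8 - 6 \cdot 3 \left(-13\right)\right) 140 + 51 = \left(-8 - -234\right) 140 + 51 = \left(-8 + 234\right) 140 + 51 = 226 \cdot 140 + 51 = 31640 + 51 = 31691$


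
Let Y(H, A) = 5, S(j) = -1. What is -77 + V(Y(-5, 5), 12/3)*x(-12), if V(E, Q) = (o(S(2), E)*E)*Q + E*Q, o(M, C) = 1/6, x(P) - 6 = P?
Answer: -217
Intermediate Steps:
x(P) = 6 + P
o(M, C) = 1/6
V(E, Q) = 7*E*Q/6 (V(E, Q) = (E/6)*Q + E*Q = E*Q/6 + E*Q = 7*E*Q/6)
-77 + V(Y(-5, 5), 12/3)*x(-12) = -77 + ((7/6)*5*(12/3))*(6 - 12) = -77 + ((7/6)*5*(12*(1/3)))*(-6) = -77 + ((7/6)*5*4)*(-6) = -77 + (70/3)*(-6) = -77 - 140 = -217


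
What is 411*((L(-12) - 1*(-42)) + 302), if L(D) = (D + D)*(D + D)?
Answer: 378120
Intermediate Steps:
L(D) = 4*D² (L(D) = (2*D)*(2*D) = 4*D²)
411*((L(-12) - 1*(-42)) + 302) = 411*((4*(-12)² - 1*(-42)) + 302) = 411*((4*144 + 42) + 302) = 411*((576 + 42) + 302) = 411*(618 + 302) = 411*920 = 378120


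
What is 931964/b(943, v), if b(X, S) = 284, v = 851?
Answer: 232991/71 ≈ 3281.6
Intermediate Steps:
931964/b(943, v) = 931964/284 = 931964*(1/284) = 232991/71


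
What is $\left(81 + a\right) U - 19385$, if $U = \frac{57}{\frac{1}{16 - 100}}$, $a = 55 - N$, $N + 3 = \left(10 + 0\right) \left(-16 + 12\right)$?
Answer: $-876437$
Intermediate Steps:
$N = -43$ ($N = -3 + \left(10 + 0\right) \left(-16 + 12\right) = -3 + 10 \left(-4\right) = -3 - 40 = -43$)
$a = 98$ ($a = 55 - -43 = 55 + 43 = 98$)
$U = -4788$ ($U = \frac{57}{\frac{1}{-84}} = \frac{57}{- \frac{1}{84}} = 57 \left(-84\right) = -4788$)
$\left(81 + a\right) U - 19385 = \left(81 + 98\right) \left(-4788\right) - 19385 = 179 \left(-4788\right) - 19385 = -857052 - 19385 = -876437$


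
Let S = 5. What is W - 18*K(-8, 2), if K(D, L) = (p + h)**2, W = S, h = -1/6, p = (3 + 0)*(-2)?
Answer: -1359/2 ≈ -679.50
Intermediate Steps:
p = -6 (p = 3*(-2) = -6)
h = -1/6 (h = -1*1/6 = -1/6 ≈ -0.16667)
W = 5
K(D, L) = 1369/36 (K(D, L) = (-6 - 1/6)**2 = (-37/6)**2 = 1369/36)
W - 18*K(-8, 2) = 5 - 18*1369/36 = 5 - 1369/2 = -1359/2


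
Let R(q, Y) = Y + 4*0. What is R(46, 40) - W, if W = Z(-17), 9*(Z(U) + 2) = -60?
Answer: 146/3 ≈ 48.667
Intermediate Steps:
Z(U) = -26/3 (Z(U) = -2 + (⅑)*(-60) = -2 - 20/3 = -26/3)
W = -26/3 ≈ -8.6667
R(q, Y) = Y (R(q, Y) = Y + 0 = Y)
R(46, 40) - W = 40 - 1*(-26/3) = 40 + 26/3 = 146/3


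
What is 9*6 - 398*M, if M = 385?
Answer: -153176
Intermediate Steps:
9*6 - 398*M = 9*6 - 398*385 = 54 - 153230 = -153176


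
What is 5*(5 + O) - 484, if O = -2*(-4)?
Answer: -419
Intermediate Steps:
O = 8
5*(5 + O) - 484 = 5*(5 + 8) - 484 = 5*13 - 484 = 65 - 484 = -419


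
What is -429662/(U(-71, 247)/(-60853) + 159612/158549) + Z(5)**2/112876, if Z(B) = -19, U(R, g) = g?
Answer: -35994048841454645427/83994569246716 ≈ -4.2853e+5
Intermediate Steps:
-429662/(U(-71, 247)/(-60853) + 159612/158549) + Z(5)**2/112876 = -429662/(247/(-60853) + 159612/158549) + (-19)**2/112876 = -429662/(247*(-1/60853) + 159612*(1/158549)) + 361*(1/112876) = -429662/(-19/4681 + 159612/158549) + 361/112876 = -429662/744131341/742167869 + 361/112876 = -429662*742167869/744131341 + 361/112876 = -318881330930278/744131341 + 361/112876 = -35994048841454645427/83994569246716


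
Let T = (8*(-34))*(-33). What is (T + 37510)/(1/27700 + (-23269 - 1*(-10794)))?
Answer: -1287662200/345557499 ≈ -3.7263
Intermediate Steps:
T = 8976 (T = -272*(-33) = 8976)
(T + 37510)/(1/27700 + (-23269 - 1*(-10794))) = (8976 + 37510)/(1/27700 + (-23269 - 1*(-10794))) = 46486/(1/27700 + (-23269 + 10794)) = 46486/(1/27700 - 12475) = 46486/(-345557499/27700) = 46486*(-27700/345557499) = -1287662200/345557499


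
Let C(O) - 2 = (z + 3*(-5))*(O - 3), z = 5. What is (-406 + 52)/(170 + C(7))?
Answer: -59/22 ≈ -2.6818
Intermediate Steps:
C(O) = 32 - 10*O (C(O) = 2 + (5 + 3*(-5))*(O - 3) = 2 + (5 - 15)*(-3 + O) = 2 - 10*(-3 + O) = 2 + (30 - 10*O) = 32 - 10*O)
(-406 + 52)/(170 + C(7)) = (-406 + 52)/(170 + (32 - 10*7)) = -354/(170 + (32 - 70)) = -354/(170 - 38) = -354/132 = -354*1/132 = -59/22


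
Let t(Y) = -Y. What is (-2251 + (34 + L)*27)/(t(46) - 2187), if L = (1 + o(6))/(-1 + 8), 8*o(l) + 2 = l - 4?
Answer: 9304/15631 ≈ 0.59523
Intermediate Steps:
o(l) = -3/4 + l/8 (o(l) = -1/4 + (l - 4)/8 = -1/4 + (-4 + l)/8 = -1/4 + (-1/2 + l/8) = -3/4 + l/8)
L = 1/7 (L = (1 + (-3/4 + (1/8)*6))/(-1 + 8) = (1 + (-3/4 + 3/4))/7 = (1 + 0)*(1/7) = 1*(1/7) = 1/7 ≈ 0.14286)
(-2251 + (34 + L)*27)/(t(46) - 2187) = (-2251 + (34 + 1/7)*27)/(-1*46 - 2187) = (-2251 + (239/7)*27)/(-46 - 2187) = (-2251 + 6453/7)/(-2233) = -9304/7*(-1/2233) = 9304/15631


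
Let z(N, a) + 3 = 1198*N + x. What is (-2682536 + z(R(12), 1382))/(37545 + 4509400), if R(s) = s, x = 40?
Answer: -2668123/4546945 ≈ -0.58679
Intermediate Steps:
z(N, a) = 37 + 1198*N (z(N, a) = -3 + (1198*N + 40) = -3 + (40 + 1198*N) = 37 + 1198*N)
(-2682536 + z(R(12), 1382))/(37545 + 4509400) = (-2682536 + (37 + 1198*12))/(37545 + 4509400) = (-2682536 + (37 + 14376))/4546945 = (-2682536 + 14413)*(1/4546945) = -2668123*1/4546945 = -2668123/4546945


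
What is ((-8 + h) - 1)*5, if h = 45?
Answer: 180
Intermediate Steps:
((-8 + h) - 1)*5 = ((-8 + 45) - 1)*5 = (37 - 1)*5 = 36*5 = 180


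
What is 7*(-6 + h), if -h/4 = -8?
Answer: 182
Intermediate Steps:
h = 32 (h = -4*(-8) = 32)
7*(-6 + h) = 7*(-6 + 32) = 7*26 = 182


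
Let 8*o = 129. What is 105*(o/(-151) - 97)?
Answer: -12317025/1208 ≈ -10196.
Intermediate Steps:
o = 129/8 (o = (⅛)*129 = 129/8 ≈ 16.125)
105*(o/(-151) - 97) = 105*((129/8)/(-151) - 97) = 105*((129/8)*(-1/151) - 97) = 105*(-129/1208 - 97) = 105*(-117305/1208) = -12317025/1208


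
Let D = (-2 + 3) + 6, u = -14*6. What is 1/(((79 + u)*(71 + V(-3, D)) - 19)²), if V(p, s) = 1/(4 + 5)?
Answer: 81/11363641 ≈ 7.1280e-6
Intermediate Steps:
u = -84
D = 7 (D = 1 + 6 = 7)
V(p, s) = ⅑ (V(p, s) = 1/9 = ⅑)
1/(((79 + u)*(71 + V(-3, D)) - 19)²) = 1/(((79 - 84)*(71 + ⅑) - 19)²) = 1/((-5*640/9 - 19)²) = 1/((-3200/9 - 19)²) = 1/((-3371/9)²) = 1/(11363641/81) = 81/11363641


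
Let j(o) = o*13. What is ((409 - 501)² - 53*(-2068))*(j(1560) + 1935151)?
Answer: 230873827308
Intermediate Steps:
j(o) = 13*o
((409 - 501)² - 53*(-2068))*(j(1560) + 1935151) = ((409 - 501)² - 53*(-2068))*(13*1560 + 1935151) = ((-92)² + 109604)*(20280 + 1935151) = (8464 + 109604)*1955431 = 118068*1955431 = 230873827308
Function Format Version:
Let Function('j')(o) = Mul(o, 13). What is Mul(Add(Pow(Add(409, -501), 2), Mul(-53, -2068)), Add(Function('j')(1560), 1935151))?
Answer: 230873827308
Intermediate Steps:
Function('j')(o) = Mul(13, o)
Mul(Add(Pow(Add(409, -501), 2), Mul(-53, -2068)), Add(Function('j')(1560), 1935151)) = Mul(Add(Pow(Add(409, -501), 2), Mul(-53, -2068)), Add(Mul(13, 1560), 1935151)) = Mul(Add(Pow(-92, 2), 109604), Add(20280, 1935151)) = Mul(Add(8464, 109604), 1955431) = Mul(118068, 1955431) = 230873827308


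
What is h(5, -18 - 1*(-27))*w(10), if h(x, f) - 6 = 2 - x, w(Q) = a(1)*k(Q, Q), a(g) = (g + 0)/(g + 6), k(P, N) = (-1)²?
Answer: 3/7 ≈ 0.42857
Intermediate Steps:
k(P, N) = 1
a(g) = g/(6 + g)
w(Q) = ⅐ (w(Q) = (1/(6 + 1))*1 = (1/7)*1 = (1*(⅐))*1 = (⅐)*1 = ⅐)
h(x, f) = 8 - x (h(x, f) = 6 + (2 - x) = 8 - x)
h(5, -18 - 1*(-27))*w(10) = (8 - 1*5)*(⅐) = (8 - 5)*(⅐) = 3*(⅐) = 3/7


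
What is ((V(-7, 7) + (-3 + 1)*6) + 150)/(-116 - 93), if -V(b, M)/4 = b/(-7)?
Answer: -134/209 ≈ -0.64115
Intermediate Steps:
V(b, M) = 4*b/7 (V(b, M) = -4*b/(-7) = -4*b*(-1)/7 = -(-4)*b/7 = 4*b/7)
((V(-7, 7) + (-3 + 1)*6) + 150)/(-116 - 93) = (((4/7)*(-7) + (-3 + 1)*6) + 150)/(-116 - 93) = ((-4 - 2*6) + 150)/(-209) = ((-4 - 12) + 150)*(-1/209) = (-16 + 150)*(-1/209) = 134*(-1/209) = -134/209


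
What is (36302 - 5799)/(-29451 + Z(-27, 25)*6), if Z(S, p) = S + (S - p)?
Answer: -30503/29925 ≈ -1.0193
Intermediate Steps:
Z(S, p) = -p + 2*S
(36302 - 5799)/(-29451 + Z(-27, 25)*6) = (36302 - 5799)/(-29451 + (-1*25 + 2*(-27))*6) = 30503/(-29451 + (-25 - 54)*6) = 30503/(-29451 - 79*6) = 30503/(-29451 - 474) = 30503/(-29925) = 30503*(-1/29925) = -30503/29925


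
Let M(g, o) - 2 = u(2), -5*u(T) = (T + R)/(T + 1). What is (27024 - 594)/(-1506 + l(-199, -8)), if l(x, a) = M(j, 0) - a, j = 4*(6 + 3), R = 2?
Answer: -198225/11222 ≈ -17.664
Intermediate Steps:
u(T) = -(2 + T)/(5*(1 + T)) (u(T) = -(T + 2)/(5*(T + 1)) = -(2 + T)/(5*(1 + T)))
j = 36 (j = 4*9 = 36)
M(g, o) = 26/15 (M(g, o) = 2 + (-2 - 1*2)/(5*(1 + 2)) = 2 + (1/5)*(-2 - 2)/3 = 2 + (1/5)*(1/3)*(-4) = 2 - 4/15 = 26/15)
l(x, a) = 26/15 - a
(27024 - 594)/(-1506 + l(-199, -8)) = (27024 - 594)/(-1506 + (26/15 - 1*(-8))) = 26430/(-1506 + (26/15 + 8)) = 26430/(-1506 + 146/15) = 26430/(-22444/15) = 26430*(-15/22444) = -198225/11222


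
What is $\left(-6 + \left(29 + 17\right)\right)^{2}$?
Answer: $1600$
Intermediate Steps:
$\left(-6 + \left(29 + 17\right)\right)^{2} = \left(-6 + 46\right)^{2} = 40^{2} = 1600$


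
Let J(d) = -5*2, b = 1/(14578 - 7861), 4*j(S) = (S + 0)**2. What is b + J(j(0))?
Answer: -67169/6717 ≈ -9.9998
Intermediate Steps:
j(S) = S**2/4 (j(S) = (S + 0)**2/4 = S**2/4)
b = 1/6717 ≈ 0.00014888
J(d) = -10
b + J(j(0)) = 1/6717 - 10 = -67169/6717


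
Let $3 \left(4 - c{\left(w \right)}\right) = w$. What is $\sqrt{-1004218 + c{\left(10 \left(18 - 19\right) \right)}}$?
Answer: $\frac{2 i \sqrt{2259474}}{3} \approx 1002.1 i$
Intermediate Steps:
$c{\left(w \right)} = 4 - \frac{w}{3}$
$\sqrt{-1004218 + c{\left(10 \left(18 - 19\right) \right)}} = \sqrt{-1004218 + \left(4 - \frac{10 \left(18 - 19\right)}{3}\right)} = \sqrt{-1004218 + \left(4 - \frac{10 \left(-1\right)}{3}\right)} = \sqrt{-1004218 + \left(4 - - \frac{10}{3}\right)} = \sqrt{-1004218 + \left(4 + \frac{10}{3}\right)} = \sqrt{-1004218 + \frac{22}{3}} = \sqrt{- \frac{3012632}{3}} = \frac{2 i \sqrt{2259474}}{3}$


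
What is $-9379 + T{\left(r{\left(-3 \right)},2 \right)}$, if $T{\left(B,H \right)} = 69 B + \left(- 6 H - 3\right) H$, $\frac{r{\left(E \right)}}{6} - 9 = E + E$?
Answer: $-8167$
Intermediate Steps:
$r{\left(E \right)} = 54 + 12 E$ ($r{\left(E \right)} = 54 + 6 \left(E + E\right) = 54 + 6 \cdot 2 E = 54 + 12 E$)
$T{\left(B,H \right)} = 69 B + H \left(-3 - 6 H\right)$ ($T{\left(B,H \right)} = 69 B + \left(-3 - 6 H\right) H = 69 B + H \left(-3 - 6 H\right)$)
$-9379 + T{\left(r{\left(-3 \right)},2 \right)} = -9379 - \left(6 + 24 - 69 \left(54 + 12 \left(-3\right)\right)\right) = -9379 - \left(30 - 69 \left(54 - 36\right)\right) = -9379 - -1212 = -9379 + 1212 = -8167$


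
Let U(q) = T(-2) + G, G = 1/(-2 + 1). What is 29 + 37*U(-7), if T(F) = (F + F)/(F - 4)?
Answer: 50/3 ≈ 16.667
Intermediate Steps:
G = -1 (G = 1/(-1) = -1)
T(F) = 2*F/(-4 + F) (T(F) = (2*F)/(-4 + F) = 2*F/(-4 + F))
U(q) = -⅓ (U(q) = 2*(-2)/(-4 - 2) - 1 = 2*(-2)/(-6) - 1 = 2*(-2)*(-⅙) - 1 = ⅔ - 1 = -⅓)
29 + 37*U(-7) = 29 + 37*(-⅓) = 29 - 37/3 = 50/3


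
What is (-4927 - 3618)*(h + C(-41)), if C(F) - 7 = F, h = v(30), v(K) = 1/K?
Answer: 1741471/6 ≈ 2.9025e+5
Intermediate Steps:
h = 1/30 ≈ 0.033333
C(F) = 7 + F
(-4927 - 3618)*(h + C(-41)) = (-4927 - 3618)*(1/30 + (7 - 41)) = -8545*(1/30 - 34) = -8545*(-1019/30) = 1741471/6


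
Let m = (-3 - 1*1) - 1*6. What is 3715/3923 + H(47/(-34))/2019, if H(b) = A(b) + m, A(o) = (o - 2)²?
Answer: 2892402685/3052046924 ≈ 0.94769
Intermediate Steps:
A(o) = (-2 + o)²
m = -10 (m = (-3 - 1) - 6 = -4 - 6 = -10)
H(b) = -10 + (-2 + b)² (H(b) = (-2 + b)² - 10 = -10 + (-2 + b)²)
3715/3923 + H(47/(-34))/2019 = 3715/3923 + (-10 + (-2 + 47/(-34))²)/2019 = 3715*(1/3923) + (-10 + (-2 + 47*(-1/34))²)*(1/2019) = 3715/3923 + (-10 + (-2 - 47/34)²)*(1/2019) = 3715/3923 + (-10 + (-115/34)²)*(1/2019) = 3715/3923 + (-10 + 13225/1156)*(1/2019) = 3715/3923 + (1665/1156)*(1/2019) = 3715/3923 + 555/777988 = 2892402685/3052046924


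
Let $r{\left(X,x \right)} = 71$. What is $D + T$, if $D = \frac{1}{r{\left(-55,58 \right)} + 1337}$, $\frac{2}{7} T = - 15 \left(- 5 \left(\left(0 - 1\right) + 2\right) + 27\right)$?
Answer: $- \frac{1626239}{1408} \approx -1155.0$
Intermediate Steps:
$T = -1155$ ($T = \frac{7 \left(- 15 \left(- 5 \left(\left(0 - 1\right) + 2\right) + 27\right)\right)}{2} = \frac{7 \left(- 15 \left(- 5 \left(-1 + 2\right) + 27\right)\right)}{2} = \frac{7 \left(- 15 \left(\left(-5\right) 1 + 27\right)\right)}{2} = \frac{7 \left(- 15 \left(-5 + 27\right)\right)}{2} = \frac{7 \left(\left(-15\right) 22\right)}{2} = \frac{7}{2} \left(-330\right) = -1155$)
$D = \frac{1}{1408}$ ($D = \frac{1}{71 + 1337} = \frac{1}{1408} \approx 0.00071023$)
$D + T = \frac{1}{1408} - 1155 = - \frac{1626239}{1408}$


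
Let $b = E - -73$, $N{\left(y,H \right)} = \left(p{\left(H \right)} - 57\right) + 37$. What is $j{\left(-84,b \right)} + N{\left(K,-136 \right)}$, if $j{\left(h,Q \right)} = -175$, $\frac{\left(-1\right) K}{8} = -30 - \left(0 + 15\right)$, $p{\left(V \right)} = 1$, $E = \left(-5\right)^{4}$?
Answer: $-194$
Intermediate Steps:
$E = 625$
$K = 360$ ($K = - 8 \left(-30 - \left(0 + 15\right)\right) = - 8 \left(-30 - 15\right) = \left(-8\right) \left(-45\right) = 360$)
$N{\left(y,H \right)} = -19$ ($N{\left(y,H \right)} = \left(1 - 57\right) + 37 = -56 + 37 = -19$)
$b = 698$ ($b = 625 - -73 = 625 + 73 = 698$)
$j{\left(-84,b \right)} + N{\left(K,-136 \right)} = -175 - 19 = -194$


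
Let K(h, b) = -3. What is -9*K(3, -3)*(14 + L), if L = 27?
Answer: 1107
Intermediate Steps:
-9*K(3, -3)*(14 + L) = -(-27)*(14 + 27) = -(-27)*41 = -9*(-123) = 1107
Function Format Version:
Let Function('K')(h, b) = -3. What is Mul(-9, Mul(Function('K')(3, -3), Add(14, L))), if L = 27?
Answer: 1107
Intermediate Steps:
Mul(-9, Mul(Function('K')(3, -3), Add(14, L))) = Mul(-9, Mul(-3, Add(14, 27))) = Mul(-9, Mul(-3, 41)) = Mul(-9, -123) = 1107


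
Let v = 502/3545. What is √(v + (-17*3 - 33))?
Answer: I*√1053850510/3545 ≈ 9.1574*I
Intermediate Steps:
v = 502/3545 (v = 502*(1/3545) = 502/3545 ≈ 0.14161)
√(v + (-17*3 - 33)) = √(502/3545 + (-17*3 - 33)) = √(502/3545 + (-51 - 33)) = √(502/3545 - 84) = √(-297278/3545) = I*√1053850510/3545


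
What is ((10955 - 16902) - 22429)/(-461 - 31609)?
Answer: 14188/16035 ≈ 0.88481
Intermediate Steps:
((10955 - 16902) - 22429)/(-461 - 31609) = (-5947 - 22429)/(-32070) = -28376*(-1/32070) = 14188/16035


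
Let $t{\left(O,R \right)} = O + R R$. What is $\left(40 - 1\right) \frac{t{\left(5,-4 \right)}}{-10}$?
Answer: $- \frac{819}{10} \approx -81.9$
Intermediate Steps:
$t{\left(O,R \right)} = O + R^{2}$
$\left(40 - 1\right) \frac{t{\left(5,-4 \right)}}{-10} = \left(40 - 1\right) \frac{5 + \left(-4\right)^{2}}{-10} = 39 \left(5 + 16\right) \left(- \frac{1}{10}\right) = 39 \cdot 21 \left(- \frac{1}{10}\right) = 39 \left(- \frac{21}{10}\right) = - \frac{819}{10}$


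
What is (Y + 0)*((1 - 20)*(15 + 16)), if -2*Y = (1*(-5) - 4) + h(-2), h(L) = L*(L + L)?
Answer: -589/2 ≈ -294.50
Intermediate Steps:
h(L) = 2*L² (h(L) = L*(2*L) = 2*L²)
Y = ½ (Y = -((1*(-5) - 4) + 2*(-2)²)/2 = -((-5 - 4) + 2*4)/2 = -(-9 + 8)/2 = -½*(-1) = ½ ≈ 0.50000)
(Y + 0)*((1 - 20)*(15 + 16)) = (½ + 0)*((1 - 20)*(15 + 16)) = (-19*31)/2 = (½)*(-589) = -589/2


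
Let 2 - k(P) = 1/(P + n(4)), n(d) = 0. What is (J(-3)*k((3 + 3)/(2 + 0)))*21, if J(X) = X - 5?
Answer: -280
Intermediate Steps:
k(P) = 2 - 1/P (k(P) = 2 - 1/(P + 0) = 2 - 1/P)
J(X) = -5 + X
(J(-3)*k((3 + 3)/(2 + 0)))*21 = ((-5 - 3)*(2 - 1/((3 + 3)/(2 + 0))))*21 = -8*(2 - 1/(6/2))*21 = -8*(2 - 1/(6*(½)))*21 = -8*(2 - 1/3)*21 = -8*(2 - 1*⅓)*21 = -8*(2 - ⅓)*21 = -8*5/3*21 = -40/3*21 = -280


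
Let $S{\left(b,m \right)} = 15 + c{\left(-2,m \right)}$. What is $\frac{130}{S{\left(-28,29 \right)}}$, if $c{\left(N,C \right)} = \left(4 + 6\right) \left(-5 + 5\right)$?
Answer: $\frac{26}{3} \approx 8.6667$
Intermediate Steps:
$c{\left(N,C \right)} = 0$ ($c{\left(N,C \right)} = 10 \cdot 0 = 0$)
$S{\left(b,m \right)} = 15$ ($S{\left(b,m \right)} = 15 + 0 = 15$)
$\frac{130}{S{\left(-28,29 \right)}} = \frac{130}{15} = 130 \cdot \frac{1}{15} = \frac{26}{3}$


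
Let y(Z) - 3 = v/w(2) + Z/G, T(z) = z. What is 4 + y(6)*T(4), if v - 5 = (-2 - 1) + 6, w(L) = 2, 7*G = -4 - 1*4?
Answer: 11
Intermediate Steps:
G = -8/7 (G = (-4 - 1*4)/7 = (-4 - 4)/7 = (⅐)*(-8) = -8/7 ≈ -1.1429)
v = 8 (v = 5 + ((-2 - 1) + 6) = 5 + (-3 + 6) = 5 + 3 = 8)
y(Z) = 7 - 7*Z/8 (y(Z) = 3 + (8/2 + Z/(-8/7)) = 3 + (8*(½) + Z*(-7/8)) = 3 + (4 - 7*Z/8) = 7 - 7*Z/8)
4 + y(6)*T(4) = 4 + (7 - 7/8*6)*4 = 4 + (7 - 21/4)*4 = 4 + (7/4)*4 = 4 + 7 = 11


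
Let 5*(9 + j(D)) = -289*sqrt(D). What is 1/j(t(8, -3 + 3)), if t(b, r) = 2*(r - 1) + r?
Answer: -225/169067 + 1445*I*sqrt(2)/169067 ≈ -0.0013308 + 0.012087*I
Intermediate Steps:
t(b, r) = -2 + 3*r (t(b, r) = 2*(-1 + r) + r = (-2 + 2*r) + r = -2 + 3*r)
j(D) = -9 - 289*sqrt(D)/5 (j(D) = -9 + (-289*sqrt(D))/5 = -9 - 289*sqrt(D)/5)
1/j(t(8, -3 + 3)) = 1/(-9 - 289*sqrt(-2 + 3*(-3 + 3))/5) = 1/(-9 - 289*sqrt(-2 + 3*0)/5) = 1/(-9 - 289*sqrt(-2 + 0)/5) = 1/(-9 - 289*I*sqrt(2)/5)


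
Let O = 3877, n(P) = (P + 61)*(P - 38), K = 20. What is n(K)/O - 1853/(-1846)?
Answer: 4492613/7156942 ≈ 0.62773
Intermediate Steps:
n(P) = (-38 + P)*(61 + P) (n(P) = (61 + P)*(-38 + P) = (-38 + P)*(61 + P))
n(K)/O - 1853/(-1846) = (-2318 + 20² + 23*20)/3877 - 1853/(-1846) = (-2318 + 400 + 460)*(1/3877) - 1853*(-1/1846) = -1458*1/3877 + 1853/1846 = -1458/3877 + 1853/1846 = 4492613/7156942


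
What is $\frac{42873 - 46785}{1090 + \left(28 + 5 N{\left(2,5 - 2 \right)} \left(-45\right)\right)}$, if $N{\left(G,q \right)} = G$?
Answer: $- \frac{978}{167} \approx -5.8563$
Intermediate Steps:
$\frac{42873 - 46785}{1090 + \left(28 + 5 N{\left(2,5 - 2 \right)} \left(-45\right)\right)} = \frac{42873 - 46785}{1090 + \left(28 + 5 \cdot 2 \left(-45\right)\right)} = - \frac{3912}{1090 + \left(28 + 10 \left(-45\right)\right)} = - \frac{3912}{1090 + \left(28 - 450\right)} = - \frac{3912}{1090 - 422} = - \frac{3912}{668} = \left(-3912\right) \frac{1}{668} = - \frac{978}{167}$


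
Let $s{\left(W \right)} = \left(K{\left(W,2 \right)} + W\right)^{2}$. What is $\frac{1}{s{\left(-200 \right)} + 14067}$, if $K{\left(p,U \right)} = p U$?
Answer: $\frac{1}{374067} \approx 2.6733 \cdot 10^{-6}$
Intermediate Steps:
$K{\left(p,U \right)} = U p$
$s{\left(W \right)} = 9 W^{2}$ ($s{\left(W \right)} = \left(2 W + W\right)^{2} = \left(3 W\right)^{2} = 9 W^{2}$)
$\frac{1}{s{\left(-200 \right)} + 14067} = \frac{1}{9 \left(-200\right)^{2} + 14067} = \frac{1}{9 \cdot 40000 + 14067} = \frac{1}{360000 + 14067} = \frac{1}{374067}$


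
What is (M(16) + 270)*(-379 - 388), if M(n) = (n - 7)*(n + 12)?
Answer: -400374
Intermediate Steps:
M(n) = (-7 + n)*(12 + n)
(M(16) + 270)*(-379 - 388) = ((-84 + 16² + 5*16) + 270)*(-379 - 388) = ((-84 + 256 + 80) + 270)*(-767) = (252 + 270)*(-767) = 522*(-767) = -400374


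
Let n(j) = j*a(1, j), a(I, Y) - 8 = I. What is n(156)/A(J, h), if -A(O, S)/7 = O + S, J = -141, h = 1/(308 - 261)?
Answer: 32994/23191 ≈ 1.4227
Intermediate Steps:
a(I, Y) = 8 + I
h = 1/47 ≈ 0.021277
A(O, S) = -7*O - 7*S (A(O, S) = -7*(O + S) = -7*O - 7*S)
n(j) = 9*j (n(j) = j*(8 + 1) = j*9 = 9*j)
n(156)/A(J, h) = (9*156)/(-7*(-141) - 7*1/47) = 1404/(987 - 7/47) = 1404/(46382/47) = 1404*(47/46382) = 32994/23191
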